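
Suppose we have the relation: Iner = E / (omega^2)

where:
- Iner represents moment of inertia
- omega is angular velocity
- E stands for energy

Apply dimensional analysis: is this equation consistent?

Yes

Iner (moment of inertia) has dimensions [L^2 M].
omega (angular velocity) has dimensions [T^-1].
E (energy) has dimensions [L^2 M T^-2].

Left side: [L^2 M]
Right side: [L^2 M]

Both sides have the same dimensions, so the equation is dimensionally consistent.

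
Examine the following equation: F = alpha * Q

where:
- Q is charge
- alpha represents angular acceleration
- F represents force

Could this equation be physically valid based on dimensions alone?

No

Q (charge) has dimensions [I T].
alpha (angular acceleration) has dimensions [T^-2].
F (force) has dimensions [L M T^-2].

Left side: [L M T^-2]
Right side: [I T^-1]

The two sides have different dimensions, so the equation is NOT dimensionally consistent.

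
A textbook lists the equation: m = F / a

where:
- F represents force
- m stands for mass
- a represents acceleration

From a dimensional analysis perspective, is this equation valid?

Yes

F (force) has dimensions [L M T^-2].
m (mass) has dimensions [M].
a (acceleration) has dimensions [L T^-2].

Left side: [M]
Right side: [M]

Both sides have the same dimensions, so the equation is dimensionally consistent.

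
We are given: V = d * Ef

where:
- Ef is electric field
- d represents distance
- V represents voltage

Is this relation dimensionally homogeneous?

Yes

Ef (electric field) has dimensions [I^-1 L M T^-3].
d (distance) has dimensions [L].
V (voltage) has dimensions [I^-1 L^2 M T^-3].

Left side: [I^-1 L^2 M T^-3]
Right side: [I^-1 L^2 M T^-3]

Both sides have the same dimensions, so the equation is dimensionally consistent.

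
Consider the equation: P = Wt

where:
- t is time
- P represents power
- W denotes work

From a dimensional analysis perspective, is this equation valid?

No

t (time) has dimensions [T].
P (power) has dimensions [L^2 M T^-3].
W (work) has dimensions [L^2 M T^-2].

Left side: [L^2 M T^-3]
Right side: [L^2 M T^-1]

The two sides have different dimensions, so the equation is NOT dimensionally consistent.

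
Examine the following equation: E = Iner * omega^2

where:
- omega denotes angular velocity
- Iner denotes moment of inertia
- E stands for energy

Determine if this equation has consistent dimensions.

Yes

omega (angular velocity) has dimensions [T^-1].
Iner (moment of inertia) has dimensions [L^2 M].
E (energy) has dimensions [L^2 M T^-2].

Left side: [L^2 M T^-2]
Right side: [L^2 M T^-2]

Both sides have the same dimensions, so the equation is dimensionally consistent.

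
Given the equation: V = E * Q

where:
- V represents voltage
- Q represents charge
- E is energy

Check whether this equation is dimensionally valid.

No

V (voltage) has dimensions [I^-1 L^2 M T^-3].
Q (charge) has dimensions [I T].
E (energy) has dimensions [L^2 M T^-2].

Left side: [I^-1 L^2 M T^-3]
Right side: [I L^2 M T^-1]

The two sides have different dimensions, so the equation is NOT dimensionally consistent.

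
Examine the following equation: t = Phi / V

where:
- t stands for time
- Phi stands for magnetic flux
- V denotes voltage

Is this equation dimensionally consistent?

Yes

t (time) has dimensions [T].
Phi (magnetic flux) has dimensions [I^-1 L^2 M T^-2].
V (voltage) has dimensions [I^-1 L^2 M T^-3].

Left side: [T]
Right side: [T]

Both sides have the same dimensions, so the equation is dimensionally consistent.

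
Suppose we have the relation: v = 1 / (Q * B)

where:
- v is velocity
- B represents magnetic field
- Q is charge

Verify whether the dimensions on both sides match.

No

v (velocity) has dimensions [L T^-1].
B (magnetic field) has dimensions [I^-1 M T^-2].
Q (charge) has dimensions [I T].

Left side: [L T^-1]
Right side: [M^-1 T]

The two sides have different dimensions, so the equation is NOT dimensionally consistent.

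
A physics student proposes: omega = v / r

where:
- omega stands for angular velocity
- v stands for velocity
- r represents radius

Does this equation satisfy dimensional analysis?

Yes

omega (angular velocity) has dimensions [T^-1].
v (velocity) has dimensions [L T^-1].
r (radius) has dimensions [L].

Left side: [T^-1]
Right side: [T^-1]

Both sides have the same dimensions, so the equation is dimensionally consistent.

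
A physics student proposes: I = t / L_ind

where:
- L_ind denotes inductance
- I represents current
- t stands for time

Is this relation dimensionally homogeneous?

No

L_ind (inductance) has dimensions [I^-2 L^2 M T^-2].
I (current) has dimensions [I].
t (time) has dimensions [T].

Left side: [I]
Right side: [I^2 L^-2 M^-1 T^3]

The two sides have different dimensions, so the equation is NOT dimensionally consistent.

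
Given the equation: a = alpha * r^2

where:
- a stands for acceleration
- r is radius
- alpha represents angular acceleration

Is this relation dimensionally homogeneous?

No

a (acceleration) has dimensions [L T^-2].
r (radius) has dimensions [L].
alpha (angular acceleration) has dimensions [T^-2].

Left side: [L T^-2]
Right side: [L^2 T^-2]

The two sides have different dimensions, so the equation is NOT dimensionally consistent.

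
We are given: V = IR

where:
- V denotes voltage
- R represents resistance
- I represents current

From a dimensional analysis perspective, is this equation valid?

Yes

V (voltage) has dimensions [I^-1 L^2 M T^-3].
R (resistance) has dimensions [I^-2 L^2 M T^-3].
I (current) has dimensions [I].

Left side: [I^-1 L^2 M T^-3]
Right side: [I^-1 L^2 M T^-3]

Both sides have the same dimensions, so the equation is dimensionally consistent.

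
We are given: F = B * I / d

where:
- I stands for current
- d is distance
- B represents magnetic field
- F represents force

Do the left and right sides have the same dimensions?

No

I (current) has dimensions [I].
d (distance) has dimensions [L].
B (magnetic field) has dimensions [I^-1 M T^-2].
F (force) has dimensions [L M T^-2].

Left side: [L M T^-2]
Right side: [L^-1 M T^-2]

The two sides have different dimensions, so the equation is NOT dimensionally consistent.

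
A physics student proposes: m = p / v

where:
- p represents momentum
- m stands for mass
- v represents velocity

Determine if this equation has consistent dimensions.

Yes

p (momentum) has dimensions [L M T^-1].
m (mass) has dimensions [M].
v (velocity) has dimensions [L T^-1].

Left side: [M]
Right side: [M]

Both sides have the same dimensions, so the equation is dimensionally consistent.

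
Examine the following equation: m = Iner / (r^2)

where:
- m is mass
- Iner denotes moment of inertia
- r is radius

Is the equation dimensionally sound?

Yes

m (mass) has dimensions [M].
Iner (moment of inertia) has dimensions [L^2 M].
r (radius) has dimensions [L].

Left side: [M]
Right side: [M]

Both sides have the same dimensions, so the equation is dimensionally consistent.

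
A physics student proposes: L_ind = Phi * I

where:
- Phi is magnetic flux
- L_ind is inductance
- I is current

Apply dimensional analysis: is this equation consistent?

No

Phi (magnetic flux) has dimensions [I^-1 L^2 M T^-2].
L_ind (inductance) has dimensions [I^-2 L^2 M T^-2].
I (current) has dimensions [I].

Left side: [I^-2 L^2 M T^-2]
Right side: [L^2 M T^-2]

The two sides have different dimensions, so the equation is NOT dimensionally consistent.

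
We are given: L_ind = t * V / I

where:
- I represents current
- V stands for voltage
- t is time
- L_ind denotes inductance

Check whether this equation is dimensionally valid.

Yes

I (current) has dimensions [I].
V (voltage) has dimensions [I^-1 L^2 M T^-3].
t (time) has dimensions [T].
L_ind (inductance) has dimensions [I^-2 L^2 M T^-2].

Left side: [I^-2 L^2 M T^-2]
Right side: [I^-2 L^2 M T^-2]

Both sides have the same dimensions, so the equation is dimensionally consistent.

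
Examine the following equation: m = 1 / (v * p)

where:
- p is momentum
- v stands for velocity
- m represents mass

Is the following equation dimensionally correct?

No

p (momentum) has dimensions [L M T^-1].
v (velocity) has dimensions [L T^-1].
m (mass) has dimensions [M].

Left side: [M]
Right side: [L^-2 M^-1 T^2]

The two sides have different dimensions, so the equation is NOT dimensionally consistent.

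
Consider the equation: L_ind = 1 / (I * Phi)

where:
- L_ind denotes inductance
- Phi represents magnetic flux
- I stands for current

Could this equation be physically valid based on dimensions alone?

No

L_ind (inductance) has dimensions [I^-2 L^2 M T^-2].
Phi (magnetic flux) has dimensions [I^-1 L^2 M T^-2].
I (current) has dimensions [I].

Left side: [I^-2 L^2 M T^-2]
Right side: [L^-2 M^-1 T^2]

The two sides have different dimensions, so the equation is NOT dimensionally consistent.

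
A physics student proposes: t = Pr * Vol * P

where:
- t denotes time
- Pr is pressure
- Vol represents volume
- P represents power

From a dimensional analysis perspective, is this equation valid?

No

t (time) has dimensions [T].
Pr (pressure) has dimensions [L^-1 M T^-2].
Vol (volume) has dimensions [L^3].
P (power) has dimensions [L^2 M T^-3].

Left side: [T]
Right side: [L^4 M^2 T^-5]

The two sides have different dimensions, so the equation is NOT dimensionally consistent.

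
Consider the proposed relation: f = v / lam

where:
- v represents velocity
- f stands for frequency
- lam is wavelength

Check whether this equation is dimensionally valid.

Yes

v (velocity) has dimensions [L T^-1].
f (frequency) has dimensions [T^-1].
lam (wavelength) has dimensions [L].

Left side: [T^-1]
Right side: [T^-1]

Both sides have the same dimensions, so the equation is dimensionally consistent.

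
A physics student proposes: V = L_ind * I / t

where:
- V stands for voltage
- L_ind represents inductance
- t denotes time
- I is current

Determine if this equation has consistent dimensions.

Yes

V (voltage) has dimensions [I^-1 L^2 M T^-3].
L_ind (inductance) has dimensions [I^-2 L^2 M T^-2].
t (time) has dimensions [T].
I (current) has dimensions [I].

Left side: [I^-1 L^2 M T^-3]
Right side: [I^-1 L^2 M T^-3]

Both sides have the same dimensions, so the equation is dimensionally consistent.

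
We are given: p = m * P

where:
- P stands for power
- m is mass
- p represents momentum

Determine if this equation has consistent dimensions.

No

P (power) has dimensions [L^2 M T^-3].
m (mass) has dimensions [M].
p (momentum) has dimensions [L M T^-1].

Left side: [L M T^-1]
Right side: [L^2 M^2 T^-3]

The two sides have different dimensions, so the equation is NOT dimensionally consistent.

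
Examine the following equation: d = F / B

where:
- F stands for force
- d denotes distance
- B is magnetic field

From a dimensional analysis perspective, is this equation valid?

No

F (force) has dimensions [L M T^-2].
d (distance) has dimensions [L].
B (magnetic field) has dimensions [I^-1 M T^-2].

Left side: [L]
Right side: [I L]

The two sides have different dimensions, so the equation is NOT dimensionally consistent.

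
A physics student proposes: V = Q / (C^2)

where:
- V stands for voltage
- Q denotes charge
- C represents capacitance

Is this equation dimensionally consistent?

No

V (voltage) has dimensions [I^-1 L^2 M T^-3].
Q (charge) has dimensions [I T].
C (capacitance) has dimensions [I^2 L^-2 M^-1 T^4].

Left side: [I^-1 L^2 M T^-3]
Right side: [I^-3 L^4 M^2 T^-7]

The two sides have different dimensions, so the equation is NOT dimensionally consistent.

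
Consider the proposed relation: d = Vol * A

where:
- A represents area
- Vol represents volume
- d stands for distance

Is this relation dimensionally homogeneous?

No

A (area) has dimensions [L^2].
Vol (volume) has dimensions [L^3].
d (distance) has dimensions [L].

Left side: [L]
Right side: [L^5]

The two sides have different dimensions, so the equation is NOT dimensionally consistent.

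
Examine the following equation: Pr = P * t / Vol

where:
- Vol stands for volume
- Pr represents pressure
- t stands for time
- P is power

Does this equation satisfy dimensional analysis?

Yes

Vol (volume) has dimensions [L^3].
Pr (pressure) has dimensions [L^-1 M T^-2].
t (time) has dimensions [T].
P (power) has dimensions [L^2 M T^-3].

Left side: [L^-1 M T^-2]
Right side: [L^-1 M T^-2]

Both sides have the same dimensions, so the equation is dimensionally consistent.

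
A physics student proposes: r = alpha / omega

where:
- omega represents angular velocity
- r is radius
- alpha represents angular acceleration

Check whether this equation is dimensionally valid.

No

omega (angular velocity) has dimensions [T^-1].
r (radius) has dimensions [L].
alpha (angular acceleration) has dimensions [T^-2].

Left side: [L]
Right side: [T^-1]

The two sides have different dimensions, so the equation is NOT dimensionally consistent.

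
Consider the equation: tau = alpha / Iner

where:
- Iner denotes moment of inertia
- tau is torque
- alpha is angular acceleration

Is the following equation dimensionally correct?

No

Iner (moment of inertia) has dimensions [L^2 M].
tau (torque) has dimensions [L^2 M T^-2].
alpha (angular acceleration) has dimensions [T^-2].

Left side: [L^2 M T^-2]
Right side: [L^-2 M^-1 T^-2]

The two sides have different dimensions, so the equation is NOT dimensionally consistent.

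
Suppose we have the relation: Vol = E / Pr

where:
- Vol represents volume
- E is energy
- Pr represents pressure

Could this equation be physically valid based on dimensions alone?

Yes

Vol (volume) has dimensions [L^3].
E (energy) has dimensions [L^2 M T^-2].
Pr (pressure) has dimensions [L^-1 M T^-2].

Left side: [L^3]
Right side: [L^3]

Both sides have the same dimensions, so the equation is dimensionally consistent.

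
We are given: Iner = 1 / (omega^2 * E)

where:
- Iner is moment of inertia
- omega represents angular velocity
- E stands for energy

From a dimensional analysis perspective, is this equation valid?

No

Iner (moment of inertia) has dimensions [L^2 M].
omega (angular velocity) has dimensions [T^-1].
E (energy) has dimensions [L^2 M T^-2].

Left side: [L^2 M]
Right side: [L^-2 M^-1 T^4]

The two sides have different dimensions, so the equation is NOT dimensionally consistent.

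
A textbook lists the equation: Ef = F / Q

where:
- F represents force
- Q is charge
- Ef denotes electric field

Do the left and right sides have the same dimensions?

Yes

F (force) has dimensions [L M T^-2].
Q (charge) has dimensions [I T].
Ef (electric field) has dimensions [I^-1 L M T^-3].

Left side: [I^-1 L M T^-3]
Right side: [I^-1 L M T^-3]

Both sides have the same dimensions, so the equation is dimensionally consistent.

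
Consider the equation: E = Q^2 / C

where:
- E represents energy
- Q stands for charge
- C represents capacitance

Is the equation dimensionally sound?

Yes

E (energy) has dimensions [L^2 M T^-2].
Q (charge) has dimensions [I T].
C (capacitance) has dimensions [I^2 L^-2 M^-1 T^4].

Left side: [L^2 M T^-2]
Right side: [L^2 M T^-2]

Both sides have the same dimensions, so the equation is dimensionally consistent.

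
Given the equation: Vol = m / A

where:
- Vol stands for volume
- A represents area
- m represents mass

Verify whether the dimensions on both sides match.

No

Vol (volume) has dimensions [L^3].
A (area) has dimensions [L^2].
m (mass) has dimensions [M].

Left side: [L^3]
Right side: [L^-2 M]

The two sides have different dimensions, so the equation is NOT dimensionally consistent.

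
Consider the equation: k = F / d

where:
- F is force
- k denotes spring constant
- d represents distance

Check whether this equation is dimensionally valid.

Yes

F (force) has dimensions [L M T^-2].
k (spring constant) has dimensions [M T^-2].
d (distance) has dimensions [L].

Left side: [M T^-2]
Right side: [M T^-2]

Both sides have the same dimensions, so the equation is dimensionally consistent.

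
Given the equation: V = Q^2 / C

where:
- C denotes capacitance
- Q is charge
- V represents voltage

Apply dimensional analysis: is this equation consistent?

No

C (capacitance) has dimensions [I^2 L^-2 M^-1 T^4].
Q (charge) has dimensions [I T].
V (voltage) has dimensions [I^-1 L^2 M T^-3].

Left side: [I^-1 L^2 M T^-3]
Right side: [L^2 M T^-2]

The two sides have different dimensions, so the equation is NOT dimensionally consistent.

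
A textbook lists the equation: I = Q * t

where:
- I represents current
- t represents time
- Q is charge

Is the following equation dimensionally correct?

No

I (current) has dimensions [I].
t (time) has dimensions [T].
Q (charge) has dimensions [I T].

Left side: [I]
Right side: [I T^2]

The two sides have different dimensions, so the equation is NOT dimensionally consistent.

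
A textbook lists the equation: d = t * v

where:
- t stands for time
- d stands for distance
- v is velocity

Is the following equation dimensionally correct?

Yes

t (time) has dimensions [T].
d (distance) has dimensions [L].
v (velocity) has dimensions [L T^-1].

Left side: [L]
Right side: [L]

Both sides have the same dimensions, so the equation is dimensionally consistent.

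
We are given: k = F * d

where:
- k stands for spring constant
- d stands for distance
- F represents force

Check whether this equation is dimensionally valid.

No

k (spring constant) has dimensions [M T^-2].
d (distance) has dimensions [L].
F (force) has dimensions [L M T^-2].

Left side: [M T^-2]
Right side: [L^2 M T^-2]

The two sides have different dimensions, so the equation is NOT dimensionally consistent.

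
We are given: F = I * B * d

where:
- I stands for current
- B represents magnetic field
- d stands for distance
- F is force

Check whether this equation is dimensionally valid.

Yes

I (current) has dimensions [I].
B (magnetic field) has dimensions [I^-1 M T^-2].
d (distance) has dimensions [L].
F (force) has dimensions [L M T^-2].

Left side: [L M T^-2]
Right side: [L M T^-2]

Both sides have the same dimensions, so the equation is dimensionally consistent.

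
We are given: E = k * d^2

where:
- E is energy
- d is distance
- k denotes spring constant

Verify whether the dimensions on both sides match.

Yes

E (energy) has dimensions [L^2 M T^-2].
d (distance) has dimensions [L].
k (spring constant) has dimensions [M T^-2].

Left side: [L^2 M T^-2]
Right side: [L^2 M T^-2]

Both sides have the same dimensions, so the equation is dimensionally consistent.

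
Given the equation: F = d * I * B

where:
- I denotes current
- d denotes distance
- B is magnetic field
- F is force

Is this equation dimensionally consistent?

Yes

I (current) has dimensions [I].
d (distance) has dimensions [L].
B (magnetic field) has dimensions [I^-1 M T^-2].
F (force) has dimensions [L M T^-2].

Left side: [L M T^-2]
Right side: [L M T^-2]

Both sides have the same dimensions, so the equation is dimensionally consistent.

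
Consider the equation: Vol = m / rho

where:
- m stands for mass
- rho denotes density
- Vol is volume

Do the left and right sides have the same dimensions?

Yes

m (mass) has dimensions [M].
rho (density) has dimensions [L^-3 M].
Vol (volume) has dimensions [L^3].

Left side: [L^3]
Right side: [L^3]

Both sides have the same dimensions, so the equation is dimensionally consistent.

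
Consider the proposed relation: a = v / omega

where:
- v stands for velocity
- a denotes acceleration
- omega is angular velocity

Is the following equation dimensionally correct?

No

v (velocity) has dimensions [L T^-1].
a (acceleration) has dimensions [L T^-2].
omega (angular velocity) has dimensions [T^-1].

Left side: [L T^-2]
Right side: [L]

The two sides have different dimensions, so the equation is NOT dimensionally consistent.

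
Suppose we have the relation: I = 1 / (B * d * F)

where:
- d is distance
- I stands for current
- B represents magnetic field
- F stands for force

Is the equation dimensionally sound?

No

d (distance) has dimensions [L].
I (current) has dimensions [I].
B (magnetic field) has dimensions [I^-1 M T^-2].
F (force) has dimensions [L M T^-2].

Left side: [I]
Right side: [I L^-2 M^-2 T^4]

The two sides have different dimensions, so the equation is NOT dimensionally consistent.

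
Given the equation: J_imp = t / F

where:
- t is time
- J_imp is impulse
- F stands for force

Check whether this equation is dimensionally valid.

No

t (time) has dimensions [T].
J_imp (impulse) has dimensions [L M T^-1].
F (force) has dimensions [L M T^-2].

Left side: [L M T^-1]
Right side: [L^-1 M^-1 T^3]

The two sides have different dimensions, so the equation is NOT dimensionally consistent.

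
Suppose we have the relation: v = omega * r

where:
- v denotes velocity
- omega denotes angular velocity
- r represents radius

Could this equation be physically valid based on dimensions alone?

Yes

v (velocity) has dimensions [L T^-1].
omega (angular velocity) has dimensions [T^-1].
r (radius) has dimensions [L].

Left side: [L T^-1]
Right side: [L T^-1]

Both sides have the same dimensions, so the equation is dimensionally consistent.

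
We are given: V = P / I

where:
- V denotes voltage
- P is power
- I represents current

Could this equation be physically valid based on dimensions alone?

Yes

V (voltage) has dimensions [I^-1 L^2 M T^-3].
P (power) has dimensions [L^2 M T^-3].
I (current) has dimensions [I].

Left side: [I^-1 L^2 M T^-3]
Right side: [I^-1 L^2 M T^-3]

Both sides have the same dimensions, so the equation is dimensionally consistent.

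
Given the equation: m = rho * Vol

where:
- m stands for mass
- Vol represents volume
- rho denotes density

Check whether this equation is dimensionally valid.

Yes

m (mass) has dimensions [M].
Vol (volume) has dimensions [L^3].
rho (density) has dimensions [L^-3 M].

Left side: [M]
Right side: [M]

Both sides have the same dimensions, so the equation is dimensionally consistent.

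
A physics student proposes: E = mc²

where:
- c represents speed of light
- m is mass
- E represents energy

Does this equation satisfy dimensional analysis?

Yes

c (speed of light) has dimensions [L T^-1].
m (mass) has dimensions [M].
E (energy) has dimensions [L^2 M T^-2].

Left side: [L^2 M T^-2]
Right side: [L^2 M T^-2]

Both sides have the same dimensions, so the equation is dimensionally consistent.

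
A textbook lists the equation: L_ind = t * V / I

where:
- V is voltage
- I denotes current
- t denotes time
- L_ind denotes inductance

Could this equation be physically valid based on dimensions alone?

Yes

V (voltage) has dimensions [I^-1 L^2 M T^-3].
I (current) has dimensions [I].
t (time) has dimensions [T].
L_ind (inductance) has dimensions [I^-2 L^2 M T^-2].

Left side: [I^-2 L^2 M T^-2]
Right side: [I^-2 L^2 M T^-2]

Both sides have the same dimensions, so the equation is dimensionally consistent.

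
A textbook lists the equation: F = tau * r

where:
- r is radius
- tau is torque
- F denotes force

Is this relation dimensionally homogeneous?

No

r (radius) has dimensions [L].
tau (torque) has dimensions [L^2 M T^-2].
F (force) has dimensions [L M T^-2].

Left side: [L M T^-2]
Right side: [L^3 M T^-2]

The two sides have different dimensions, so the equation is NOT dimensionally consistent.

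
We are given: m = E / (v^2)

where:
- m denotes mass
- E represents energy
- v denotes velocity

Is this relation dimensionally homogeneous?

Yes

m (mass) has dimensions [M].
E (energy) has dimensions [L^2 M T^-2].
v (velocity) has dimensions [L T^-1].

Left side: [M]
Right side: [M]

Both sides have the same dimensions, so the equation is dimensionally consistent.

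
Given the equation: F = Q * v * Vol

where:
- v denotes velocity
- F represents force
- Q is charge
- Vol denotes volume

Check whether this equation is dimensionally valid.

No

v (velocity) has dimensions [L T^-1].
F (force) has dimensions [L M T^-2].
Q (charge) has dimensions [I T].
Vol (volume) has dimensions [L^3].

Left side: [L M T^-2]
Right side: [I L^4]

The two sides have different dimensions, so the equation is NOT dimensionally consistent.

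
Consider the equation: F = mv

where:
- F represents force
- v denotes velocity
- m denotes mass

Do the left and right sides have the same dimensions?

No

F (force) has dimensions [L M T^-2].
v (velocity) has dimensions [L T^-1].
m (mass) has dimensions [M].

Left side: [L M T^-2]
Right side: [L M T^-1]

The two sides have different dimensions, so the equation is NOT dimensionally consistent.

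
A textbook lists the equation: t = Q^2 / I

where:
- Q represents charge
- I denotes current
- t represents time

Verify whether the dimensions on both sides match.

No

Q (charge) has dimensions [I T].
I (current) has dimensions [I].
t (time) has dimensions [T].

Left side: [T]
Right side: [I T^2]

The two sides have different dimensions, so the equation is NOT dimensionally consistent.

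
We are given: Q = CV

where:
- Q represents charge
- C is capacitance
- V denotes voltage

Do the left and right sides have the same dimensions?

Yes

Q (charge) has dimensions [I T].
C (capacitance) has dimensions [I^2 L^-2 M^-1 T^4].
V (voltage) has dimensions [I^-1 L^2 M T^-3].

Left side: [I T]
Right side: [I T]

Both sides have the same dimensions, so the equation is dimensionally consistent.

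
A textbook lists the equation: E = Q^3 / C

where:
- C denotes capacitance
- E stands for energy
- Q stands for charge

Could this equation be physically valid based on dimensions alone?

No

C (capacitance) has dimensions [I^2 L^-2 M^-1 T^4].
E (energy) has dimensions [L^2 M T^-2].
Q (charge) has dimensions [I T].

Left side: [L^2 M T^-2]
Right side: [I L^2 M T^-1]

The two sides have different dimensions, so the equation is NOT dimensionally consistent.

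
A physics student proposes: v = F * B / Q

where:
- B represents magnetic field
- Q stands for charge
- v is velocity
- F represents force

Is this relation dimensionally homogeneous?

No

B (magnetic field) has dimensions [I^-1 M T^-2].
Q (charge) has dimensions [I T].
v (velocity) has dimensions [L T^-1].
F (force) has dimensions [L M T^-2].

Left side: [L T^-1]
Right side: [I^-2 L M^2 T^-5]

The two sides have different dimensions, so the equation is NOT dimensionally consistent.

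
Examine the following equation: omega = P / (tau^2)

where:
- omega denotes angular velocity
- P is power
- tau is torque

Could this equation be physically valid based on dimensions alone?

No

omega (angular velocity) has dimensions [T^-1].
P (power) has dimensions [L^2 M T^-3].
tau (torque) has dimensions [L^2 M T^-2].

Left side: [T^-1]
Right side: [L^-2 M^-1 T]

The two sides have different dimensions, so the equation is NOT dimensionally consistent.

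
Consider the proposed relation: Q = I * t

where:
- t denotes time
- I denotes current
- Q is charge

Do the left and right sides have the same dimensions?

Yes

t (time) has dimensions [T].
I (current) has dimensions [I].
Q (charge) has dimensions [I T].

Left side: [I T]
Right side: [I T]

Both sides have the same dimensions, so the equation is dimensionally consistent.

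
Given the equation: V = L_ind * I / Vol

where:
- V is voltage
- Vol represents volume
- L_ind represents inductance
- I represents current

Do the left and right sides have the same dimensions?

No

V (voltage) has dimensions [I^-1 L^2 M T^-3].
Vol (volume) has dimensions [L^3].
L_ind (inductance) has dimensions [I^-2 L^2 M T^-2].
I (current) has dimensions [I].

Left side: [I^-1 L^2 M T^-3]
Right side: [I^-1 L^-1 M T^-2]

The two sides have different dimensions, so the equation is NOT dimensionally consistent.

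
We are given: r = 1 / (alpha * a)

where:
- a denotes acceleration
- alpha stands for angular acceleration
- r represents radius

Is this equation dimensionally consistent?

No

a (acceleration) has dimensions [L T^-2].
alpha (angular acceleration) has dimensions [T^-2].
r (radius) has dimensions [L].

Left side: [L]
Right side: [L^-1 T^4]

The two sides have different dimensions, so the equation is NOT dimensionally consistent.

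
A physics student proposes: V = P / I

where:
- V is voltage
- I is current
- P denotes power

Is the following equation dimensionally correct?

Yes

V (voltage) has dimensions [I^-1 L^2 M T^-3].
I (current) has dimensions [I].
P (power) has dimensions [L^2 M T^-3].

Left side: [I^-1 L^2 M T^-3]
Right side: [I^-1 L^2 M T^-3]

Both sides have the same dimensions, so the equation is dimensionally consistent.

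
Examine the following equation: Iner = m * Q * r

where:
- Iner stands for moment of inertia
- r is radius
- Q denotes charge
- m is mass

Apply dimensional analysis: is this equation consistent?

No

Iner (moment of inertia) has dimensions [L^2 M].
r (radius) has dimensions [L].
Q (charge) has dimensions [I T].
m (mass) has dimensions [M].

Left side: [L^2 M]
Right side: [I L M T]

The two sides have different dimensions, so the equation is NOT dimensionally consistent.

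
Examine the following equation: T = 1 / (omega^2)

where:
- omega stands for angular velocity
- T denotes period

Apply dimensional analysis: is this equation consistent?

No

omega (angular velocity) has dimensions [T^-1].
T (period) has dimensions [T].

Left side: [T]
Right side: [T^2]

The two sides have different dimensions, so the equation is NOT dimensionally consistent.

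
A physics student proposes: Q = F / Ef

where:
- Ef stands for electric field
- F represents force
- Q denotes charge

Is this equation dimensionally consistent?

Yes

Ef (electric field) has dimensions [I^-1 L M T^-3].
F (force) has dimensions [L M T^-2].
Q (charge) has dimensions [I T].

Left side: [I T]
Right side: [I T]

Both sides have the same dimensions, so the equation is dimensionally consistent.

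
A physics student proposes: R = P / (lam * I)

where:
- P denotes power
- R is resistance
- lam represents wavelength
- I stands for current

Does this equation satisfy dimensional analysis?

No

P (power) has dimensions [L^2 M T^-3].
R (resistance) has dimensions [I^-2 L^2 M T^-3].
lam (wavelength) has dimensions [L].
I (current) has dimensions [I].

Left side: [I^-2 L^2 M T^-3]
Right side: [I^-1 L M T^-3]

The two sides have different dimensions, so the equation is NOT dimensionally consistent.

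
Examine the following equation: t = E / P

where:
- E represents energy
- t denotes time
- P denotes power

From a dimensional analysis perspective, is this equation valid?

Yes

E (energy) has dimensions [L^2 M T^-2].
t (time) has dimensions [T].
P (power) has dimensions [L^2 M T^-3].

Left side: [T]
Right side: [T]

Both sides have the same dimensions, so the equation is dimensionally consistent.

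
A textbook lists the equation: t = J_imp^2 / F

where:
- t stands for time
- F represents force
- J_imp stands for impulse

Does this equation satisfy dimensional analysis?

No

t (time) has dimensions [T].
F (force) has dimensions [L M T^-2].
J_imp (impulse) has dimensions [L M T^-1].

Left side: [T]
Right side: [L M]

The two sides have different dimensions, so the equation is NOT dimensionally consistent.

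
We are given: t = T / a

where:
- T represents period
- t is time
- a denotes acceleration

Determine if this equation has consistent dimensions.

No

T (period) has dimensions [T].
t (time) has dimensions [T].
a (acceleration) has dimensions [L T^-2].

Left side: [T]
Right side: [L^-1 T^3]

The two sides have different dimensions, so the equation is NOT dimensionally consistent.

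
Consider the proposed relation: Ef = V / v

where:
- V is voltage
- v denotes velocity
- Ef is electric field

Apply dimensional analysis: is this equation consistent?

No

V (voltage) has dimensions [I^-1 L^2 M T^-3].
v (velocity) has dimensions [L T^-1].
Ef (electric field) has dimensions [I^-1 L M T^-3].

Left side: [I^-1 L M T^-3]
Right side: [I^-1 L M T^-2]

The two sides have different dimensions, so the equation is NOT dimensionally consistent.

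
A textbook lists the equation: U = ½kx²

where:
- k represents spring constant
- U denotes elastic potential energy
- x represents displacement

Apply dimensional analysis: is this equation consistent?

Yes

k (spring constant) has dimensions [M T^-2].
U (elastic potential energy) has dimensions [L^2 M T^-2].
x (displacement) has dimensions [L].

Left side: [L^2 M T^-2]
Right side: [L^2 M T^-2]

Both sides have the same dimensions, so the equation is dimensionally consistent.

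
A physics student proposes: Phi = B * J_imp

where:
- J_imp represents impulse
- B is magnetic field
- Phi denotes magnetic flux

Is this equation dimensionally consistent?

No

J_imp (impulse) has dimensions [L M T^-1].
B (magnetic field) has dimensions [I^-1 M T^-2].
Phi (magnetic flux) has dimensions [I^-1 L^2 M T^-2].

Left side: [I^-1 L^2 M T^-2]
Right side: [I^-1 L M^2 T^-3]

The two sides have different dimensions, so the equation is NOT dimensionally consistent.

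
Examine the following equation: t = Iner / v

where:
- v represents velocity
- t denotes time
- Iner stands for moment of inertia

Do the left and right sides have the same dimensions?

No

v (velocity) has dimensions [L T^-1].
t (time) has dimensions [T].
Iner (moment of inertia) has dimensions [L^2 M].

Left side: [T]
Right side: [L M T]

The two sides have different dimensions, so the equation is NOT dimensionally consistent.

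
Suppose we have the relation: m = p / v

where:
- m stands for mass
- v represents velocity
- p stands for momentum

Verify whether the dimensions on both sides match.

Yes

m (mass) has dimensions [M].
v (velocity) has dimensions [L T^-1].
p (momentum) has dimensions [L M T^-1].

Left side: [M]
Right side: [M]

Both sides have the same dimensions, so the equation is dimensionally consistent.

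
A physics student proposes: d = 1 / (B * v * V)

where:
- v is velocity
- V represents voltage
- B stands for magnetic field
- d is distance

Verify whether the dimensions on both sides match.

No

v (velocity) has dimensions [L T^-1].
V (voltage) has dimensions [I^-1 L^2 M T^-3].
B (magnetic field) has dimensions [I^-1 M T^-2].
d (distance) has dimensions [L].

Left side: [L]
Right side: [I^2 L^-3 M^-2 T^6]

The two sides have different dimensions, so the equation is NOT dimensionally consistent.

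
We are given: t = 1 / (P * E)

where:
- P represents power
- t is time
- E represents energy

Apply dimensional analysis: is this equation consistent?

No

P (power) has dimensions [L^2 M T^-3].
t (time) has dimensions [T].
E (energy) has dimensions [L^2 M T^-2].

Left side: [T]
Right side: [L^-4 M^-2 T^5]

The two sides have different dimensions, so the equation is NOT dimensionally consistent.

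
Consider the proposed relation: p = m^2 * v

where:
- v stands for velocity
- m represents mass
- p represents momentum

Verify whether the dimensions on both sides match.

No

v (velocity) has dimensions [L T^-1].
m (mass) has dimensions [M].
p (momentum) has dimensions [L M T^-1].

Left side: [L M T^-1]
Right side: [L M^2 T^-1]

The two sides have different dimensions, so the equation is NOT dimensionally consistent.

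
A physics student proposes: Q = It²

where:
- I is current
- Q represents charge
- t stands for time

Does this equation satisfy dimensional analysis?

No

I (current) has dimensions [I].
Q (charge) has dimensions [I T].
t (time) has dimensions [T].

Left side: [I T]
Right side: [I T^2]

The two sides have different dimensions, so the equation is NOT dimensionally consistent.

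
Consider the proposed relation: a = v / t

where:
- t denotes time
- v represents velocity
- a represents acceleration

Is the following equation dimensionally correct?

Yes

t (time) has dimensions [T].
v (velocity) has dimensions [L T^-1].
a (acceleration) has dimensions [L T^-2].

Left side: [L T^-2]
Right side: [L T^-2]

Both sides have the same dimensions, so the equation is dimensionally consistent.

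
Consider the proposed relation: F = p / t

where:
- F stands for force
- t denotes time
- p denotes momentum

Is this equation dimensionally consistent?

Yes

F (force) has dimensions [L M T^-2].
t (time) has dimensions [T].
p (momentum) has dimensions [L M T^-1].

Left side: [L M T^-2]
Right side: [L M T^-2]

Both sides have the same dimensions, so the equation is dimensionally consistent.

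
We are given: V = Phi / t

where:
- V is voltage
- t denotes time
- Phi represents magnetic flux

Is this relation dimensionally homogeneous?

Yes

V (voltage) has dimensions [I^-1 L^2 M T^-3].
t (time) has dimensions [T].
Phi (magnetic flux) has dimensions [I^-1 L^2 M T^-2].

Left side: [I^-1 L^2 M T^-3]
Right side: [I^-1 L^2 M T^-3]

Both sides have the same dimensions, so the equation is dimensionally consistent.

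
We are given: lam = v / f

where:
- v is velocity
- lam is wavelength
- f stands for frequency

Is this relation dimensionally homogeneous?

Yes

v (velocity) has dimensions [L T^-1].
lam (wavelength) has dimensions [L].
f (frequency) has dimensions [T^-1].

Left side: [L]
Right side: [L]

Both sides have the same dimensions, so the equation is dimensionally consistent.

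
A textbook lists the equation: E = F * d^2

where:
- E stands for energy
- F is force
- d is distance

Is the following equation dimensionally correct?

No

E (energy) has dimensions [L^2 M T^-2].
F (force) has dimensions [L M T^-2].
d (distance) has dimensions [L].

Left side: [L^2 M T^-2]
Right side: [L^3 M T^-2]

The two sides have different dimensions, so the equation is NOT dimensionally consistent.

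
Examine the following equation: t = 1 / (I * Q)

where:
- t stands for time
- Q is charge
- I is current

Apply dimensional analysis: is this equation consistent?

No

t (time) has dimensions [T].
Q (charge) has dimensions [I T].
I (current) has dimensions [I].

Left side: [T]
Right side: [I^-2 T^-1]

The two sides have different dimensions, so the equation is NOT dimensionally consistent.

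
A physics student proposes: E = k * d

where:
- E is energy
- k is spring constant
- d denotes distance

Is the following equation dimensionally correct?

No

E (energy) has dimensions [L^2 M T^-2].
k (spring constant) has dimensions [M T^-2].
d (distance) has dimensions [L].

Left side: [L^2 M T^-2]
Right side: [L M T^-2]

The two sides have different dimensions, so the equation is NOT dimensionally consistent.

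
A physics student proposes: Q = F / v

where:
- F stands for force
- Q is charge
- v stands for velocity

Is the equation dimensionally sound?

No

F (force) has dimensions [L M T^-2].
Q (charge) has dimensions [I T].
v (velocity) has dimensions [L T^-1].

Left side: [I T]
Right side: [M T^-1]

The two sides have different dimensions, so the equation is NOT dimensionally consistent.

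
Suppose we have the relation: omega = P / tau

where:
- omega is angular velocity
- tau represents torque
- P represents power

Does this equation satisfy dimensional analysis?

Yes

omega (angular velocity) has dimensions [T^-1].
tau (torque) has dimensions [L^2 M T^-2].
P (power) has dimensions [L^2 M T^-3].

Left side: [T^-1]
Right side: [T^-1]

Both sides have the same dimensions, so the equation is dimensionally consistent.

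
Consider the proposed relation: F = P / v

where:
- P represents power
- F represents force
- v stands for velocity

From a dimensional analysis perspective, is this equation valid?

Yes

P (power) has dimensions [L^2 M T^-3].
F (force) has dimensions [L M T^-2].
v (velocity) has dimensions [L T^-1].

Left side: [L M T^-2]
Right side: [L M T^-2]

Both sides have the same dimensions, so the equation is dimensionally consistent.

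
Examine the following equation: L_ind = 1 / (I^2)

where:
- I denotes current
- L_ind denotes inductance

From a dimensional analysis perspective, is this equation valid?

No

I (current) has dimensions [I].
L_ind (inductance) has dimensions [I^-2 L^2 M T^-2].

Left side: [I^-2 L^2 M T^-2]
Right side: [I^-2]

The two sides have different dimensions, so the equation is NOT dimensionally consistent.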